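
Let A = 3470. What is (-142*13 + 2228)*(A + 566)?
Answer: 1541752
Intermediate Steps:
(-142*13 + 2228)*(A + 566) = (-142*13 + 2228)*(3470 + 566) = (-1846 + 2228)*4036 = 382*4036 = 1541752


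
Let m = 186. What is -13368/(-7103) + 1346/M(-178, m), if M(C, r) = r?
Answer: 6023543/660579 ≈ 9.1186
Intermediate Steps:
-13368/(-7103) + 1346/M(-178, m) = -13368/(-7103) + 1346/186 = -13368*(-1/7103) + 1346*(1/186) = 13368/7103 + 673/93 = 6023543/660579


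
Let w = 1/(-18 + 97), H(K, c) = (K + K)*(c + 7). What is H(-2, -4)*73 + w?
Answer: -69203/79 ≈ -875.99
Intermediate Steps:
H(K, c) = 2*K*(7 + c) (H(K, c) = (2*K)*(7 + c) = 2*K*(7 + c))
w = 1/79 ≈ 0.012658
H(-2, -4)*73 + w = (2*(-2)*(7 - 4))*73 + 1/79 = (2*(-2)*3)*73 + 1/79 = -12*73 + 1/79 = -876 + 1/79 = -69203/79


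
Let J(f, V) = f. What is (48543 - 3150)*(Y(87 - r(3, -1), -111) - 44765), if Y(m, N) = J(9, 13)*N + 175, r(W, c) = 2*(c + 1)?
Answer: -2069421477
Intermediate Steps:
r(W, c) = 2 + 2*c (r(W, c) = 2*(1 + c) = 2 + 2*c)
Y(m, N) = 175 + 9*N (Y(m, N) = 9*N + 175 = 175 + 9*N)
(48543 - 3150)*(Y(87 - r(3, -1), -111) - 44765) = (48543 - 3150)*((175 + 9*(-111)) - 44765) = 45393*((175 - 999) - 44765) = 45393*(-824 - 44765) = 45393*(-45589) = -2069421477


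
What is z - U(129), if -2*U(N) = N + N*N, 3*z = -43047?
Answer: -5964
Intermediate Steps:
z = -14349 (z = (1/3)*(-43047) = -14349)
U(N) = -N/2 - N**2/2 (U(N) = -(N + N*N)/2 = -(N + N**2)/2 = -N/2 - N**2/2)
z - U(129) = -14349 - (-1)*129*(1 + 129)/2 = -14349 - (-1)*129*130/2 = -14349 - 1*(-8385) = -14349 + 8385 = -5964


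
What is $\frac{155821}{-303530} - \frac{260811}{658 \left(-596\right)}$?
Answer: $\frac{9027976451}{59517376520} \approx 0.15169$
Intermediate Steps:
$\frac{155821}{-303530} - \frac{260811}{658 \left(-596\right)} = 155821 \left(- \frac{1}{303530}\right) - \frac{260811}{-392168} = - \frac{155821}{303530} - - \frac{260811}{392168} = - \frac{155821}{303530} + \frac{260811}{392168} = \frac{9027976451}{59517376520}$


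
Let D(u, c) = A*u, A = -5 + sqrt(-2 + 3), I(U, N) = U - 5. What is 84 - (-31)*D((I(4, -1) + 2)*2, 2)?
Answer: -164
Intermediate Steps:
I(U, N) = -5 + U
A = -4 (A = -5 + sqrt(1) = -5 + 1 = -4)
D(u, c) = -4*u
84 - (-31)*D((I(4, -1) + 2)*2, 2) = 84 - (-31)*(-4*((-5 + 4) + 2)*2) = 84 - (-31)*(-4*(-1 + 2)*2) = 84 - (-31)*(-4*2) = 84 - (-31)*(-8) = 84 - 1*248 = 84 - 248 = -164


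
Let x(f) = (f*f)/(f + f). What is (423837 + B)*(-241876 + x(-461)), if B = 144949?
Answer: -137706787709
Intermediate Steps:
x(f) = f/2 (x(f) = f²/((2*f)) = f²*(1/(2*f)) = f/2)
(423837 + B)*(-241876 + x(-461)) = (423837 + 144949)*(-241876 + (½)*(-461)) = 568786*(-241876 - 461/2) = 568786*(-484213/2) = -137706787709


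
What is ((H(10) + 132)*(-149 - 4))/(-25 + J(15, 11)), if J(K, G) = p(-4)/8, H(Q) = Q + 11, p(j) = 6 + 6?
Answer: 46818/47 ≈ 996.13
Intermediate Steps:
p(j) = 12
H(Q) = 11 + Q
J(K, G) = 3/2 (J(K, G) = 12/8 = 12*(⅛) = 3/2)
((H(10) + 132)*(-149 - 4))/(-25 + J(15, 11)) = (((11 + 10) + 132)*(-149 - 4))/(-25 + 3/2) = ((21 + 132)*(-153))/(-47/2) = (153*(-153))*(-2/47) = -23409*(-2/47) = 46818/47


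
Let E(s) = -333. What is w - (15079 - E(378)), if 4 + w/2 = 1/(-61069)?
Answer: -941683982/61069 ≈ -15420.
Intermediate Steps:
w = -488554/61069 (w = -8 + 2/(-61069) = -8 + 2*(-1/61069) = -8 - 2/61069 = -488554/61069 ≈ -8.0000)
w - (15079 - E(378)) = -488554/61069 - (15079 - 1*(-333)) = -488554/61069 - (15079 + 333) = -488554/61069 - 1*15412 = -488554/61069 - 15412 = -941683982/61069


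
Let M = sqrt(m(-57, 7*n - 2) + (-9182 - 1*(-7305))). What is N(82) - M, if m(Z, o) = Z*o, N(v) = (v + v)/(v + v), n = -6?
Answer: 1 - sqrt(631) ≈ -24.120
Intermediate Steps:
N(v) = 1 (N(v) = (2*v)/((2*v)) = (2*v)*(1/(2*v)) = 1)
M = sqrt(631) (M = sqrt(-57*(7*(-6) - 2) + (-9182 - 1*(-7305))) = sqrt(-57*(-42 - 2) + (-9182 + 7305)) = sqrt(-57*(-44) - 1877) = sqrt(2508 - 1877) = sqrt(631) ≈ 25.120)
N(82) - M = 1 - sqrt(631)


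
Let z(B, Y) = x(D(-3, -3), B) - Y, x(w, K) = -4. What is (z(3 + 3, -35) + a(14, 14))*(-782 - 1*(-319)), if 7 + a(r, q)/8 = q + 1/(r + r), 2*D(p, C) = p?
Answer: -282893/7 ≈ -40413.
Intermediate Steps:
D(p, C) = p/2
a(r, q) = -56 + 4/r + 8*q (a(r, q) = -56 + 8*(q + 1/(r + r)) = -56 + 8*(q + 1/(2*r)) = -56 + (4/r + 8*q) = -56 + 4/r + 8*q)
z(B, Y) = -4 - Y
(z(3 + 3, -35) + a(14, 14))*(-782 - 1*(-319)) = ((-4 - 1*(-35)) + (-56 + 4/14 + 8*14))*(-782 - 1*(-319)) = ((-4 + 35) + (-56 + 4*(1/14) + 112))*(-782 + 319) = (31 + (-56 + 2/7 + 112))*(-463) = (31 + 394/7)*(-463) = (611/7)*(-463) = -282893/7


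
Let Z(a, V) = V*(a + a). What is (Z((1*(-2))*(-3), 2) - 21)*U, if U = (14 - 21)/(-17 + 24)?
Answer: -3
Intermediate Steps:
Z(a, V) = 2*V*a (Z(a, V) = V*(2*a) = 2*V*a)
U = -1 (U = -7/7 = -7*⅐ = -1)
(Z((1*(-2))*(-3), 2) - 21)*U = (2*2*((1*(-2))*(-3)) - 21)*(-1) = (2*2*(-2*(-3)) - 21)*(-1) = (2*2*6 - 21)*(-1) = (24 - 21)*(-1) = 3*(-1) = -3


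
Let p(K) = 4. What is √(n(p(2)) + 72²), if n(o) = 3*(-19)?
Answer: √5127 ≈ 71.603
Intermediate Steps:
n(o) = -57
√(n(p(2)) + 72²) = √(-57 + 72²) = √(-57 + 5184) = √5127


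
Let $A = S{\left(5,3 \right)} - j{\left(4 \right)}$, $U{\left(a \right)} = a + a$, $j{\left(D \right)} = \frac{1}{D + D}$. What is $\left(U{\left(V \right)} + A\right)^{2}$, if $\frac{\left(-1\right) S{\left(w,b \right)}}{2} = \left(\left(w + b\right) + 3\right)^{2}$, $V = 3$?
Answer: $\frac{3568321}{64} \approx 55755.0$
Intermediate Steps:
$S{\left(w,b \right)} = - 2 \left(3 + b + w\right)^{2}$ ($S{\left(w,b \right)} = - 2 \left(\left(w + b\right) + 3\right)^{2} = - 2 \left(\left(b + w\right) + 3\right)^{2} = - 2 \left(3 + b + w\right)^{2}$)
$j{\left(D \right)} = \frac{1}{2 D}$
$U{\left(a \right)} = 2 a$
$A = - \frac{1937}{8}$ ($A = - 2 \left(3 + 3 + 5\right)^{2} - \frac{1}{2 \cdot 4} = - 2 \cdot 11^{2} - \frac{1}{2} \cdot \frac{1}{4} = \left(-2\right) 121 - \frac{1}{8} = -242 - \frac{1}{8} = - \frac{1937}{8} \approx -242.13$)
$\left(U{\left(V \right)} + A\right)^{2} = \left(2 \cdot 3 - \frac{1937}{8}\right)^{2} = \left(6 - \frac{1937}{8}\right)^{2} = \left(- \frac{1889}{8}\right)^{2} = \frac{3568321}{64}$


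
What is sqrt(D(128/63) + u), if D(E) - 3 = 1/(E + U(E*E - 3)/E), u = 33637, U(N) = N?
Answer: 2*sqrt(3659916965386)/20861 ≈ 183.41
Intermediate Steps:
D(E) = 3 + 1/(E + (-3 + E**2)/E) (D(E) = 3 + 1/(E + (E*E - 3)/E) = 3 + 1/(E + (E**2 - 3)/E) = 3 + 1/(E + (-3 + E**2)/E))
sqrt(D(128/63) + u) = sqrt((-9 + 128/63 + 6*(128/63)**2)/(-3 + 2*(128/63)**2) + 33637) = sqrt((-9 + 128/63 + 6*(16384/3969))/(-3 + 2*(16384/3969)) + 33637) = sqrt((-9 + 128/63 + 32768/1323)/(-3 + 32768/3969) + 33637) = sqrt((23549/1323)/(20861/3969) + 33637) = sqrt((3969/20861)*(23549/1323) + 33637) = sqrt(70647/20861 + 33637) = sqrt(701772104/20861) = 2*sqrt(3659916965386)/20861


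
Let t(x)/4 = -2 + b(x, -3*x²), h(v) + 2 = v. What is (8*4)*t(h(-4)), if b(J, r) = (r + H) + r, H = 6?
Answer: -27136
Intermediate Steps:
h(v) = -2 + v
b(J, r) = 6 + 2*r (b(J, r) = (r + 6) + r = (6 + r) + r = 6 + 2*r)
t(x) = 16 - 24*x² (t(x) = 4*(-2 + (6 + 2*(-3*x²))) = 4*(-2 + (6 - 6*x²)) = 4*(4 - 6*x²) = 16 - 24*x²)
(8*4)*t(h(-4)) = (8*4)*(16 - 24*(-2 - 4)²) = 32*(16 - 24*(-6)²) = 32*(16 - 24*36) = 32*(16 - 864) = 32*(-848) = -27136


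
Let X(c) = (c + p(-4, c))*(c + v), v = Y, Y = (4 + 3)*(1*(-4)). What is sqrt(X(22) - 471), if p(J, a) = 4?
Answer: I*sqrt(627) ≈ 25.04*I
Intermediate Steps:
Y = -28 (Y = 7*(-4) = -28)
v = -28
X(c) = (-28 + c)*(4 + c) (X(c) = (c + 4)*(c - 28) = (4 + c)*(-28 + c) = (-28 + c)*(4 + c))
sqrt(X(22) - 471) = sqrt((-112 + 22**2 - 24*22) - 471) = sqrt((-112 + 484 - 528) - 471) = sqrt(-156 - 471) = sqrt(-627) = I*sqrt(627)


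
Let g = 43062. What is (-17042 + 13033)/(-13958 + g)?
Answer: -4009/29104 ≈ -0.13775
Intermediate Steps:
(-17042 + 13033)/(-13958 + g) = (-17042 + 13033)/(-13958 + 43062) = -4009/29104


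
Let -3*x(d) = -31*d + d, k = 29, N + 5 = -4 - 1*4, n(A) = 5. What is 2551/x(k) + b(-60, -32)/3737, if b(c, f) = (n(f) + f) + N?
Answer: 9521487/1083730 ≈ 8.7858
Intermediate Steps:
N = -13 (N = -5 + (-4 - 1*4) = -5 + (-4 - 4) = -5 - 8 = -13)
b(c, f) = -8 + f (b(c, f) = (5 + f) - 13 = -8 + f)
x(d) = 10*d (x(d) = -(-31*d + d)/3 = -(-10)*d = 10*d)
2551/x(k) + b(-60, -32)/3737 = 2551/((10*29)) + (-8 - 32)/3737 = 2551/290 - 40*1/3737 = 2551*(1/290) - 40/3737 = 2551/290 - 40/3737 = 9521487/1083730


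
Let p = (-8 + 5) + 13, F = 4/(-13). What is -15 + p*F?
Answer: -235/13 ≈ -18.077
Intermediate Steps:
F = -4/13 (F = 4*(-1/13) = -4/13 ≈ -0.30769)
p = 10 (p = -3 + 13 = 10)
-15 + p*F = -15 + 10*(-4/13) = -15 - 40/13 = -235/13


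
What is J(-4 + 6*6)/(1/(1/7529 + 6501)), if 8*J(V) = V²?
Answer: 6265091840/7529 ≈ 8.3213e+5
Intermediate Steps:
J(V) = V²/8
J(-4 + 6*6)/(1/(1/7529 + 6501)) = ((-4 + 6*6)²/8)/(1/(1/7529 + 6501)) = ((-4 + 36)²/8)/(1/(1/7529 + 6501)) = ((⅛)*32²)/(1/(48946030/7529)) = ((⅛)*1024)/(7529/48946030) = 128*(48946030/7529) = 6265091840/7529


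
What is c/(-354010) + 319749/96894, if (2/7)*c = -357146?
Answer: 19526075777/2858453745 ≈ 6.8310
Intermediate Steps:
c = -1250011 (c = (7/2)*(-357146) = -1250011)
c/(-354010) + 319749/96894 = -1250011/(-354010) + 319749/96894 = -1250011*(-1/354010) + 319749*(1/96894) = 1250011/354010 + 106583/32298 = 19526075777/2858453745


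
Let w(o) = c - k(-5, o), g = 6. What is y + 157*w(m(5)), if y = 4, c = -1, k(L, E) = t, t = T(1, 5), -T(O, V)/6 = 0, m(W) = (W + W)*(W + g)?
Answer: -153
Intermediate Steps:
m(W) = 2*W*(6 + W) (m(W) = (W + W)*(W + 6) = (2*W)*(6 + W) = 2*W*(6 + W))
T(O, V) = 0 (T(O, V) = -6*0 = 0)
t = 0
k(L, E) = 0
w(o) = -1 (w(o) = -1 - 1*0 = -1 + 0 = -1)
y + 157*w(m(5)) = 4 + 157*(-1) = 4 - 157 = -153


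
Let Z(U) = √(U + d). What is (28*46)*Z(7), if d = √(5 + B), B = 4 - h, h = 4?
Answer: 1288*√(7 + √5) ≈ 3914.3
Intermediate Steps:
B = 0 (B = 4 - 1*4 = 4 - 4 = 0)
d = √5 (d = √(5 + 0) = √5 ≈ 2.2361)
Z(U) = √(U + √5)
(28*46)*Z(7) = (28*46)*√(7 + √5) = 1288*√(7 + √5)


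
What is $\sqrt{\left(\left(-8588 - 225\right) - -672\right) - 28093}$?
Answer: $3 i \sqrt{4026} \approx 190.35 i$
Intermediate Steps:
$\sqrt{\left(\left(-8588 - 225\right) - -672\right) - 28093} = \sqrt{\left(-8813 + 672\right) - 28093} = \sqrt{-8141 - 28093} = \sqrt{-36234} = 3 i \sqrt{4026}$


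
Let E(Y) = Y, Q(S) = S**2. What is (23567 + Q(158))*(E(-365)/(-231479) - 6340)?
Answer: -71222954878845/231479 ≈ -3.0769e+8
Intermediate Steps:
(23567 + Q(158))*(E(-365)/(-231479) - 6340) = (23567 + 158**2)*(-365/(-231479) - 6340) = (23567 + 24964)*(-365*(-1/231479) - 6340) = 48531*(365/231479 - 6340) = 48531*(-1467576495/231479) = -71222954878845/231479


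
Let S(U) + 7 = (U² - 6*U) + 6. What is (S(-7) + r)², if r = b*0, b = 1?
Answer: 8100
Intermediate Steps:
S(U) = -1 + U² - 6*U (S(U) = -7 + ((U² - 6*U) + 6) = -7 + (6 + U² - 6*U) = -1 + U² - 6*U)
r = 0 (r = 1*0 = 0)
(S(-7) + r)² = ((-1 + (-7)² - 6*(-7)) + 0)² = ((-1 + 49 + 42) + 0)² = (90 + 0)² = 90² = 8100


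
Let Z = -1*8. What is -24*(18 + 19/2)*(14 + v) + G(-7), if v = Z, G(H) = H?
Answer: -3967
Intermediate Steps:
Z = -8
v = -8
-24*(18 + 19/2)*(14 + v) + G(-7) = -24*(18 + 19/2)*(14 - 8) - 7 = -24*(18 + 19*(½))*6 - 7 = -24*(18 + 19/2)*6 - 7 = -660*6 - 7 = -24*165 - 7 = -3960 - 7 = -3967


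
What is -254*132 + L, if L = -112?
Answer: -33640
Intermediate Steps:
-254*132 + L = -254*132 - 112 = -33528 - 112 = -33640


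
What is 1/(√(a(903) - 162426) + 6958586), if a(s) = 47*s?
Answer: 6958586/48421919239381 - I*√119985/48421919239381 ≈ 1.4371e-7 - 7.1535e-12*I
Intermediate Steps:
1/(√(a(903) - 162426) + 6958586) = 1/(√(47*903 - 162426) + 6958586) = 1/(√(42441 - 162426) + 6958586) = 1/(√(-119985) + 6958586) = 1/(I*√119985 + 6958586) = 1/(6958586 + I*√119985)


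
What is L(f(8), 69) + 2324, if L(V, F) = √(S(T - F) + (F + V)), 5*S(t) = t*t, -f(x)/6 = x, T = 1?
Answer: 2324 + √23645/5 ≈ 2354.8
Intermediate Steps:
f(x) = -6*x
S(t) = t²/5 (S(t) = (t*t)/5 = t²/5)
L(V, F) = √(F + V + (1 - F)²/5) (L(V, F) = √((1 - F)²/5 + (F + V)) = √(F + V + (1 - F)²/5))
L(f(8), 69) + 2324 = √(5*(-1 + 69)² + 25*69 + 25*(-6*8))/5 + 2324 = √(5*68² + 1725 + 25*(-48))/5 + 2324 = √(5*4624 + 1725 - 1200)/5 + 2324 = √(23120 + 1725 - 1200)/5 + 2324 = √23645/5 + 2324 = 2324 + √23645/5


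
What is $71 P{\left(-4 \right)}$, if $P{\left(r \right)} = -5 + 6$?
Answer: $71$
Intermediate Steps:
$P{\left(r \right)} = 1$
$71 P{\left(-4 \right)} = 71 \cdot 1 = 71$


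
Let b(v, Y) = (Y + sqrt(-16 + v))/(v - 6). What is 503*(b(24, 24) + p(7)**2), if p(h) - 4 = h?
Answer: 184601/3 + 503*sqrt(2)/9 ≈ 61613.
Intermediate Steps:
p(h) = 4 + h
b(v, Y) = (Y + sqrt(-16 + v))/(-6 + v)
503*(b(24, 24) + p(7)**2) = 503*((24 + sqrt(-16 + 24))/(-6 + 24) + (4 + 7)**2) = 503*((24 + sqrt(8))/18 + 11**2) = 503*((24 + 2*sqrt(2))/18 + 121) = 503*((4/3 + sqrt(2)/9) + 121) = 503*(367/3 + sqrt(2)/9) = 184601/3 + 503*sqrt(2)/9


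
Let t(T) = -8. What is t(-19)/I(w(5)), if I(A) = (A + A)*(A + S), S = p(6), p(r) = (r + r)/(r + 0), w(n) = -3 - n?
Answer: -1/12 ≈ -0.083333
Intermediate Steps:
p(r) = 2 (p(r) = (2*r)/r = 2)
S = 2
I(A) = 2*A*(2 + A) (I(A) = (A + A)*(A + 2) = (2*A)*(2 + A) = 2*A*(2 + A))
t(-19)/I(w(5)) = -8*1/(2*(-3 - 1*5)*(2 + (-3 - 1*5))) = -8*1/(2*(-3 - 5)*(2 + (-3 - 5))) = -8*(-1/(16*(2 - 8))) = -8/(2*(-8)*(-6)) = -8/96 = -8*1/96 = -1/12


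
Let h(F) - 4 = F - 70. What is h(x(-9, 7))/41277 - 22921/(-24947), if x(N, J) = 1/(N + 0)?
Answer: 8500147588/9267635871 ≈ 0.91719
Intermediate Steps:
x(N, J) = 1/N
h(F) = -66 + F (h(F) = 4 + (F - 70) = 4 + (-70 + F) = -66 + F)
h(x(-9, 7))/41277 - 22921/(-24947) = (-66 + 1/(-9))/41277 - 22921/(-24947) = (-66 - ⅑)*(1/41277) - 22921*(-1/24947) = -595/9*1/41277 + 22921/24947 = -595/371493 + 22921/24947 = 8500147588/9267635871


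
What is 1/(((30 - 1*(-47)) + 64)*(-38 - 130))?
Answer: -1/23688 ≈ -4.2215e-5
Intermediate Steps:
1/(((30 - 1*(-47)) + 64)*(-38 - 130)) = 1/(((30 + 47) + 64)*(-168)) = 1/((77 + 64)*(-168)) = 1/(141*(-168)) = 1/(-23688) = -1/23688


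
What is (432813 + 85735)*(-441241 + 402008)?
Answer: -20344193684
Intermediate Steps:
(432813 + 85735)*(-441241 + 402008) = 518548*(-39233) = -20344193684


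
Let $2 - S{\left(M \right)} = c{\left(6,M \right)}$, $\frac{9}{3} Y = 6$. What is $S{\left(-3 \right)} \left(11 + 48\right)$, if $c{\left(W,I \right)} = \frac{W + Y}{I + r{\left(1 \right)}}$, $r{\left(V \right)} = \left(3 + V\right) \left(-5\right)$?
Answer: $\frac{3186}{23} \approx 138.52$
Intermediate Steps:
$Y = 2$ ($Y = \frac{1}{3} \cdot 6 = 2$)
$r{\left(V \right)} = -15 - 5 V$
$c{\left(W,I \right)} = \frac{2 + W}{-20 + I}$ ($c{\left(W,I \right)} = \frac{W + 2}{I - 20} = \frac{2 + W}{I - 20} = \frac{2 + W}{-20 + I}$)
$S{\left(M \right)} = 2 - \frac{8}{-20 + M}$ ($S{\left(M \right)} = 2 - \frac{2 + 6}{-20 + M} = 2 - \frac{1}{-20 + M} 8 = 2 - \frac{8}{-20 + M}$)
$S{\left(-3 \right)} \left(11 + 48\right) = \frac{2 \left(-24 - 3\right)}{-20 - 3} \left(11 + 48\right) = 2 \frac{1}{-23} \left(-27\right) 59 = 2 \left(- \frac{1}{23}\right) \left(-27\right) 59 = \frac{54}{23} \cdot 59 = \frac{3186}{23}$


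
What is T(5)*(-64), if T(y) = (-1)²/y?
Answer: -64/5 ≈ -12.800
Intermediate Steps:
T(y) = 1/y
T(5)*(-64) = -64/5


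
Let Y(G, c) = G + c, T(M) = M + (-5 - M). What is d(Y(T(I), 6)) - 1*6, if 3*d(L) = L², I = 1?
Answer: -17/3 ≈ -5.6667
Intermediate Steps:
T(M) = -5
d(L) = L²/3
d(Y(T(I), 6)) - 1*6 = (-5 + 6)²/3 - 1*6 = (⅓)*1² - 6 = (⅓)*1 - 6 = ⅓ - 6 = -17/3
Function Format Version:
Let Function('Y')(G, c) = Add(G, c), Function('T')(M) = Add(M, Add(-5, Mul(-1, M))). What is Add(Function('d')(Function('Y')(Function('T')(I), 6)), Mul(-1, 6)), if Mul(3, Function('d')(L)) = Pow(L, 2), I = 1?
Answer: Rational(-17, 3) ≈ -5.6667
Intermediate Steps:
Function('T')(M) = -5
Function('d')(L) = Mul(Rational(1, 3), Pow(L, 2))
Add(Function('d')(Function('Y')(Function('T')(I), 6)), Mul(-1, 6)) = Add(Mul(Rational(1, 3), Pow(Add(-5, 6), 2)), Mul(-1, 6)) = Add(Mul(Rational(1, 3), Pow(1, 2)), -6) = Add(Mul(Rational(1, 3), 1), -6) = Add(Rational(1, 3), -6) = Rational(-17, 3)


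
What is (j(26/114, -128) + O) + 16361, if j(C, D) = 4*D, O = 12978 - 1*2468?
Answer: 26359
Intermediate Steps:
O = 10510 (O = 12978 - 2468 = 10510)
(j(26/114, -128) + O) + 16361 = (4*(-128) + 10510) + 16361 = (-512 + 10510) + 16361 = 9998 + 16361 = 26359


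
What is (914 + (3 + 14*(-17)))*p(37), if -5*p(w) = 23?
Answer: -15617/5 ≈ -3123.4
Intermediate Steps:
p(w) = -23/5 (p(w) = -⅕*23 = -23/5)
(914 + (3 + 14*(-17)))*p(37) = (914 + (3 + 14*(-17)))*(-23/5) = (914 + (3 - 238))*(-23/5) = (914 - 235)*(-23/5) = 679*(-23/5) = -15617/5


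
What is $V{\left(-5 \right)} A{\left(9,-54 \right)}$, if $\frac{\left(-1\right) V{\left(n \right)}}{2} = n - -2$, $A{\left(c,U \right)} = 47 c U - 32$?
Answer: $-137244$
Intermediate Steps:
$A{\left(c,U \right)} = -32 + 47 U c$ ($A{\left(c,U \right)} = 47 U c - 32 = -32 + 47 U c$)
$V{\left(n \right)} = -4 - 2 n$ ($V{\left(n \right)} = - 2 \left(n - -2\right) = - 2 \left(n + 2\right) = - 2 \left(2 + n\right) = -4 - 2 n$)
$V{\left(-5 \right)} A{\left(9,-54 \right)} = \left(-4 - -10\right) \left(-32 + 47 \left(-54\right) 9\right) = \left(-4 + 10\right) \left(-32 - 22842\right) = 6 \left(-22874\right) = -137244$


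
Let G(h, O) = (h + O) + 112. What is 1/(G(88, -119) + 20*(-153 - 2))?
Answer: -1/3019 ≈ -0.00033124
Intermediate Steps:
G(h, O) = 112 + O + h (G(h, O) = (O + h) + 112 = 112 + O + h)
1/(G(88, -119) + 20*(-153 - 2)) = 1/((112 - 119 + 88) + 20*(-153 - 2)) = 1/(81 + 20*(-155)) = 1/(81 - 3100) = 1/(-3019) = -1/3019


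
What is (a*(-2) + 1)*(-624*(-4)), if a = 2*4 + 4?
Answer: -57408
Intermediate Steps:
a = 12 (a = 8 + 4 = 12)
(a*(-2) + 1)*(-624*(-4)) = (12*(-2) + 1)*(-624*(-4)) = (-24 + 1)*2496 = -23*2496 = -57408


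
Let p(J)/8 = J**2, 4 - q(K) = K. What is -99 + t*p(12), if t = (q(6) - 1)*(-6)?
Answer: 20637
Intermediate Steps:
q(K) = 4 - K
p(J) = 8*J**2
t = 18 (t = ((4 - 1*6) - 1)*(-6) = ((4 - 6) - 1)*(-6) = (-2 - 1)*(-6) = -3*(-6) = 18)
-99 + t*p(12) = -99 + 18*(8*12**2) = -99 + 18*(8*144) = -99 + 18*1152 = -99 + 20736 = 20637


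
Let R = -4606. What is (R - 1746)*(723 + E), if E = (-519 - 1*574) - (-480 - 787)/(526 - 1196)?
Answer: 791354392/335 ≈ 2.3623e+6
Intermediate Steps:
E = -733577/670 (E = (-519 - 574) - (-1267)/(-670) = -1093 - (-1267)*(-1)/670 = -1093 - 1*1267/670 = -1093 - 1267/670 = -733577/670 ≈ -1094.9)
(R - 1746)*(723 + E) = (-4606 - 1746)*(723 - 733577/670) = -6352*(-249167/670) = 791354392/335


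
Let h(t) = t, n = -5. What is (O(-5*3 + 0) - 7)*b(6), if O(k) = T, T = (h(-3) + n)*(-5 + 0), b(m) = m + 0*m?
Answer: 198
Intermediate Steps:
b(m) = m (b(m) = m + 0 = m)
T = 40 (T = (-3 - 5)*(-5 + 0) = -8*(-5) = 40)
O(k) = 40
(O(-5*3 + 0) - 7)*b(6) = (40 - 7)*6 = 33*6 = 198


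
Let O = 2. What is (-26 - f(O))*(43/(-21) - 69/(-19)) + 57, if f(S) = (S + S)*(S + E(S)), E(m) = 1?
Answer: -67/21 ≈ -3.1905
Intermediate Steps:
f(S) = 2*S*(1 + S) (f(S) = (S + S)*(S + 1) = (2*S)*(1 + S) = 2*S*(1 + S))
(-26 - f(O))*(43/(-21) - 69/(-19)) + 57 = (-26 - 2*2*(1 + 2))*(43/(-21) - 69/(-19)) + 57 = (-26 - 2*2*3)*(43*(-1/21) - 69*(-1/19)) + 57 = (-26 - 1*12)*(-43/21 + 69/19) + 57 = (-26 - 12)*(632/399) + 57 = -38*632/399 + 57 = -1264/21 + 57 = -67/21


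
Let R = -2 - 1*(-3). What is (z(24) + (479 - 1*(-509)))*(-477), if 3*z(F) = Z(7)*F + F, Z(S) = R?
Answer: -478908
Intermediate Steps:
R = 1 (R = -2 + 3 = 1)
Z(S) = 1
z(F) = 2*F/3 (z(F) = (1*F + F)/3 = (F + F)/3 = (2*F)/3 = 2*F/3)
(z(24) + (479 - 1*(-509)))*(-477) = ((⅔)*24 + (479 - 1*(-509)))*(-477) = (16 + (479 + 509))*(-477) = (16 + 988)*(-477) = 1004*(-477) = -478908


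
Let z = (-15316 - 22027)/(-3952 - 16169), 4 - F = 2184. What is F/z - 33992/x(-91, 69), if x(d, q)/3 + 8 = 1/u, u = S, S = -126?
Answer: 9054702732/37679087 ≈ 240.31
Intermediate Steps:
F = -2180 (F = 4 - 1*2184 = 4 - 2184 = -2180)
z = 37343/20121 (z = -37343/(-20121) = -37343*(-1/20121) = 37343/20121 ≈ 1.8559)
u = -126
x(d, q) = -1009/42 (x(d, q) = -24 + 3/(-126) = -24 + 3*(-1/126) = -24 - 1/42 = -1009/42)
F/z - 33992/x(-91, 69) = -2180/37343/20121 - 33992/(-1009/42) = -2180*20121/37343 - 33992*(-42/1009) = -43863780/37343 + 1427664/1009 = 9054702732/37679087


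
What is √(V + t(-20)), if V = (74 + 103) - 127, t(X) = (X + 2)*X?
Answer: √410 ≈ 20.248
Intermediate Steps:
t(X) = X*(2 + X) (t(X) = (2 + X)*X = X*(2 + X))
V = 50 (V = 177 - 127 = 50)
√(V + t(-20)) = √(50 - 20*(2 - 20)) = √(50 - 20*(-18)) = √(50 + 360) = √410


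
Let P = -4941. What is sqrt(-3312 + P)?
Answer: 3*I*sqrt(917) ≈ 90.846*I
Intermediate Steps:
sqrt(-3312 + P) = sqrt(-3312 - 4941) = sqrt(-8253) = 3*I*sqrt(917)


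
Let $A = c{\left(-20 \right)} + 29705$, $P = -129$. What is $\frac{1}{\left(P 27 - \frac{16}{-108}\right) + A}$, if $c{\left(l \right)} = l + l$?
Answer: $\frac{27}{706918} \approx 3.8194 \cdot 10^{-5}$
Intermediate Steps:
$c{\left(l \right)} = 2 l$
$A = 29665$ ($A = 2 \left(-20\right) + 29705 = -40 + 29705 = 29665$)
$\frac{1}{\left(P 27 - \frac{16}{-108}\right) + A} = \frac{1}{\left(\left(-129\right) 27 - \frac{16}{-108}\right) + 29665} = \frac{1}{\left(-3483 - - \frac{4}{27}\right) + 29665} = \frac{1}{\left(-3483 + \frac{4}{27}\right) + 29665} = \frac{1}{- \frac{94037}{27} + 29665} = \frac{1}{\frac{706918}{27}} = \frac{27}{706918}$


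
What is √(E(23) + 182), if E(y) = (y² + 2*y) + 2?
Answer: √759 ≈ 27.550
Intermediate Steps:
E(y) = 2 + y² + 2*y
√(E(23) + 182) = √((2 + 23² + 2*23) + 182) = √((2 + 529 + 46) + 182) = √(577 + 182) = √759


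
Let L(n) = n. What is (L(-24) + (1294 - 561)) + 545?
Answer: 1254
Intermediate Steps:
(L(-24) + (1294 - 561)) + 545 = (-24 + (1294 - 561)) + 545 = (-24 + 733) + 545 = 709 + 545 = 1254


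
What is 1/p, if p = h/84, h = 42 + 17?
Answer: 84/59 ≈ 1.4237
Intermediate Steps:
h = 59
p = 59/84 ≈ 0.70238
1/p = 1/(59/84) = 84/59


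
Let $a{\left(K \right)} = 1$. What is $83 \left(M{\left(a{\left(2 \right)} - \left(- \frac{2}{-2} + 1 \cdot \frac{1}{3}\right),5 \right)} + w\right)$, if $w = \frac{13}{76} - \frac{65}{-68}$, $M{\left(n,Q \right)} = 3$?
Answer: $\frac{110639}{323} \approx 342.54$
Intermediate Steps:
$w = \frac{364}{323}$ ($w = 13 \cdot \frac{1}{76} - - \frac{65}{68} = \frac{13}{76} + \frac{65}{68} = \frac{364}{323} \approx 1.1269$)
$83 \left(M{\left(a{\left(2 \right)} - \left(- \frac{2}{-2} + 1 \cdot \frac{1}{3}\right),5 \right)} + w\right) = 83 \left(3 + \frac{364}{323}\right) = 83 \cdot \frac{1333}{323} = \frac{110639}{323}$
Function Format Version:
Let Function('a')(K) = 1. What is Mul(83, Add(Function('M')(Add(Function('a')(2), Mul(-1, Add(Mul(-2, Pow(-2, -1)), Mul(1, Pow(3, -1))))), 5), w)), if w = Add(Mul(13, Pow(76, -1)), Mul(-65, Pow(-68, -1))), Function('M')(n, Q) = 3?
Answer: Rational(110639, 323) ≈ 342.54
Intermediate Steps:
w = Rational(364, 323) (w = Add(Mul(13, Rational(1, 76)), Mul(-65, Rational(-1, 68))) = Add(Rational(13, 76), Rational(65, 68)) = Rational(364, 323) ≈ 1.1269)
Mul(83, Add(Function('M')(Add(Function('a')(2), Mul(-1, Add(Mul(-2, Pow(-2, -1)), Mul(1, Pow(3, -1))))), 5), w)) = Mul(83, Add(3, Rational(364, 323))) = Mul(83, Rational(1333, 323)) = Rational(110639, 323)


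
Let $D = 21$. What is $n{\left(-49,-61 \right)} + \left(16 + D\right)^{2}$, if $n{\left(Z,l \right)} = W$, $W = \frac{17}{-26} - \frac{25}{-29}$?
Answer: $\frac{1032383}{754} \approx 1369.2$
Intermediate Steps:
$W = \frac{157}{754}$ ($W = 17 \left(- \frac{1}{26}\right) - - \frac{25}{29} = - \frac{17}{26} + \frac{25}{29} = \frac{157}{754} \approx 0.20822$)
$n{\left(Z,l \right)} = \frac{157}{754}$
$n{\left(-49,-61 \right)} + \left(16 + D\right)^{2} = \frac{157}{754} + \left(16 + 21\right)^{2} = \frac{157}{754} + 37^{2} = \frac{157}{754} + 1369 = \frac{1032383}{754}$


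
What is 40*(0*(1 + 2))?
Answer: 0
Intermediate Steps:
40*(0*(1 + 2)) = 40*(0*3) = 40*0 = 0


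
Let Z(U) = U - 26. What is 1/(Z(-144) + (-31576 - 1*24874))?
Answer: -1/56620 ≈ -1.7662e-5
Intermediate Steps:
Z(U) = -26 + U
1/(Z(-144) + (-31576 - 1*24874)) = 1/((-26 - 144) + (-31576 - 1*24874)) = 1/(-170 + (-31576 - 24874)) = 1/(-170 - 56450) = 1/(-56620) = -1/56620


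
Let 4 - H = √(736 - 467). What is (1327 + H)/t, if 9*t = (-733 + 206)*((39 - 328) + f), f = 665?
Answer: -11979/198152 + 9*√269/198152 ≈ -0.059709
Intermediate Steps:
t = -198152/9 (t = ((-733 + 206)*((39 - 328) + 665))/9 = (-527*(-289 + 665))/9 = (-527*376)/9 = (⅑)*(-198152) = -198152/9 ≈ -22017.)
H = 4 - √269 (H = 4 - √(736 - 467) = 4 - √269 ≈ -12.401)
(1327 + H)/t = (1327 + (4 - √269))/(-198152/9) = -9*(1331 - √269)/198152 = -11979/198152 + 9*√269/198152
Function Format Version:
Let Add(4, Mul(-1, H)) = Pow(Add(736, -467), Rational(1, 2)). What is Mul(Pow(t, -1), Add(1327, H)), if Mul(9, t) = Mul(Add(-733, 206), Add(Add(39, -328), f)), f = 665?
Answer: Add(Rational(-11979, 198152), Mul(Rational(9, 198152), Pow(269, Rational(1, 2)))) ≈ -0.059709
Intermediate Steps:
t = Rational(-198152, 9) (t = Mul(Rational(1, 9), Mul(Add(-733, 206), Add(Add(39, -328), 665))) = Mul(Rational(1, 9), Mul(-527, Add(-289, 665))) = Mul(Rational(1, 9), Mul(-527, 376)) = Mul(Rational(1, 9), -198152) = Rational(-198152, 9) ≈ -22017.)
H = Add(4, Mul(-1, Pow(269, Rational(1, 2)))) (H = Add(4, Mul(-1, Pow(Add(736, -467), Rational(1, 2)))) = Add(4, Mul(-1, Pow(269, Rational(1, 2)))) ≈ -12.401)
Mul(Pow(t, -1), Add(1327, H)) = Mul(Pow(Rational(-198152, 9), -1), Add(1327, Add(4, Mul(-1, Pow(269, Rational(1, 2)))))) = Mul(Rational(-9, 198152), Add(1331, Mul(-1, Pow(269, Rational(1, 2))))) = Add(Rational(-11979, 198152), Mul(Rational(9, 198152), Pow(269, Rational(1, 2))))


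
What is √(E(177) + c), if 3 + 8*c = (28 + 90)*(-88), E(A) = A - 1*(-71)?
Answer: I*√16806/4 ≈ 32.409*I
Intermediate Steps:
E(A) = 71 + A (E(A) = A + 71 = 71 + A)
c = -10387/8 (c = -3/8 + ((28 + 90)*(-88))/8 = -3/8 + (118*(-88))/8 = -3/8 + (⅛)*(-10384) = -3/8 - 1298 = -10387/8 ≈ -1298.4)
√(E(177) + c) = √((71 + 177) - 10387/8) = √(248 - 10387/8) = √(-8403/8) = I*√16806/4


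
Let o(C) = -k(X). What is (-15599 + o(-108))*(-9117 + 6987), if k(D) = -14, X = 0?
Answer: 33196050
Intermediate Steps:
o(C) = 14 (o(C) = -1*(-14) = 14)
(-15599 + o(-108))*(-9117 + 6987) = (-15599 + 14)*(-9117 + 6987) = -15585*(-2130) = 33196050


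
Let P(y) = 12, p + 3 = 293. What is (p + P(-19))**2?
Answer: 91204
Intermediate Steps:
p = 290 (p = -3 + 293 = 290)
(p + P(-19))**2 = (290 + 12)**2 = 302**2 = 91204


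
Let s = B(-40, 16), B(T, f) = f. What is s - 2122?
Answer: -2106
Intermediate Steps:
s = 16
s - 2122 = 16 - 2122 = -2106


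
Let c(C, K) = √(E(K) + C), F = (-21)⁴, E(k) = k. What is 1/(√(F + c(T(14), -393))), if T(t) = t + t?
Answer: (194481 + I*√365)^(-½) ≈ 0.0022676 - 1.1e-7*I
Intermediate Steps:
T(t) = 2*t
F = 194481
c(C, K) = √(C + K) (c(C, K) = √(K + C) = √(C + K))
1/(√(F + c(T(14), -393))) = 1/(√(194481 + √(2*14 - 393))) = 1/(√(194481 + √(28 - 393))) = 1/(√(194481 + √(-365))) = 1/(√(194481 + I*√365)) = (194481 + I*√365)^(-½)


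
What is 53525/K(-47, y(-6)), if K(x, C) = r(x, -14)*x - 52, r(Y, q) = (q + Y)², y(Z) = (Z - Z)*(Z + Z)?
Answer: -53525/174939 ≈ -0.30596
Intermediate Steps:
y(Z) = 0 (y(Z) = 0*(2*Z) = 0)
r(Y, q) = (Y + q)²
K(x, C) = -52 + x*(-14 + x)² (K(x, C) = (x - 14)²*x - 52 = (-14 + x)²*x - 52 = x*(-14 + x)² - 52 = -52 + x*(-14 + x)²)
53525/K(-47, y(-6)) = 53525/(-52 - 47*(-14 - 47)²) = 53525/(-52 - 47*(-61)²) = 53525/(-52 - 47*3721) = 53525/(-52 - 174887) = 53525/(-174939) = 53525*(-1/174939) = -53525/174939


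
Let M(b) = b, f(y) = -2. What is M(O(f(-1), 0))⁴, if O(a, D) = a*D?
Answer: 0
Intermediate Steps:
O(a, D) = D*a
M(O(f(-1), 0))⁴ = (0*(-2))⁴ = 0⁴ = 0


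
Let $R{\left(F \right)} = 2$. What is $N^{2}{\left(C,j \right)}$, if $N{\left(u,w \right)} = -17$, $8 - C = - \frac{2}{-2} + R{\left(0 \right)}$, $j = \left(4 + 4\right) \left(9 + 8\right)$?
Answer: $289$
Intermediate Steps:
$j = 136$ ($j = 8 \cdot 17 = 136$)
$C = 5$ ($C = 8 - \left(- \frac{2}{-2} + 2\right) = 8 - \left(- \frac{2 \left(-1\right)}{2} + 2\right) = 8 - \left(\left(-1\right) \left(-1\right) + 2\right) = 8 - \left(1 + 2\right) = 8 - 3 = 5$)
$N^{2}{\left(C,j \right)} = \left(-17\right)^{2} = 289$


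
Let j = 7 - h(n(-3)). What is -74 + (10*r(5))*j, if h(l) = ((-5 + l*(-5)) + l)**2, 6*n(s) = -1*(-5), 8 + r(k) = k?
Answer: 5398/3 ≈ 1799.3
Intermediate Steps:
r(k) = -8 + k
n(s) = 5/6 (n(s) = (-1*(-5))/6 = (1/6)*5 = 5/6)
h(l) = (-5 - 4*l)**2 (h(l) = ((-5 - 5*l) + l)**2 = (-5 - 4*l)**2)
j = -562/9 (j = 7 - (5 + 4*(5/6))**2 = 7 - (5 + 10/3)**2 = 7 - (25/3)**2 = 7 - 1*625/9 = 7 - 625/9 = -562/9 ≈ -62.444)
-74 + (10*r(5))*j = -74 + (10*(-8 + 5))*(-562/9) = -74 + (10*(-3))*(-562/9) = -74 - 30*(-562/9) = -74 + 5620/3 = 5398/3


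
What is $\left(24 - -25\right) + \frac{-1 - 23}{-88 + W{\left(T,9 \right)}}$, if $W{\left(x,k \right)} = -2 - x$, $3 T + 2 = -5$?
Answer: $\frac{12959}{263} \approx 49.274$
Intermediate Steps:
$T = - \frac{7}{3}$ ($T = - \frac{2}{3} + \frac{1}{3} \left(-5\right) = - \frac{2}{3} - \frac{5}{3} = - \frac{7}{3} \approx -2.3333$)
$\left(24 - -25\right) + \frac{-1 - 23}{-88 + W{\left(T,9 \right)}} = \left(24 - -25\right) + \frac{-1 - 23}{-88 - - \frac{1}{3}} = \left(24 + 25\right) + \frac{-1 - 23}{-88 + \left(-2 + \frac{7}{3}\right)} = 49 + \frac{1}{-88 + \frac{1}{3}} \left(-24\right) = 49 + \frac{1}{- \frac{263}{3}} \left(-24\right) = 49 - - \frac{72}{263} = 49 + \frac{72}{263} = \frac{12959}{263}$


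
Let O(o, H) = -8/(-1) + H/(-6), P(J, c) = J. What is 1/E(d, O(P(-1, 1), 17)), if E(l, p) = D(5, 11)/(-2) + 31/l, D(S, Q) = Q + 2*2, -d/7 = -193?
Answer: -2702/20203 ≈ -0.13374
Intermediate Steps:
d = 1351 (d = -7*(-193) = 1351)
D(S, Q) = 4 + Q (D(S, Q) = Q + 4 = 4 + Q)
O(o, H) = 8 - H/6 (O(o, H) = -8*(-1) + H*(-⅙) = 8 - H/6)
E(l, p) = -15/2 + 31/l (E(l, p) = (4 + 11)/(-2) + 31/l = 15*(-½) + 31/l = -15/2 + 31/l)
1/E(d, O(P(-1, 1), 17)) = 1/(-15/2 + 31/1351) = 1/(-20203/2702) = -2702/20203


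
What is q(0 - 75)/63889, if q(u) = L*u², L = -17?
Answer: -95625/63889 ≈ -1.4967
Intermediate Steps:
q(u) = -17*u²
q(0 - 75)/63889 = -17*(0 - 75)²/63889 = -17*(-75)²*(1/63889) = -17*5625*(1/63889) = -95625*1/63889 = -95625/63889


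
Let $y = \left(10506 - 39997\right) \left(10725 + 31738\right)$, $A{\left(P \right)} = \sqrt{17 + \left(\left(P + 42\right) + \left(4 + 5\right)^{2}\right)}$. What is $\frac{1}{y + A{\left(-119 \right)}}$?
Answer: $- \frac{178896619}{224028002027418124} - \frac{\sqrt{21}}{1568196014191926868} \approx -7.9855 \cdot 10^{-10}$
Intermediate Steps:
$A{\left(P \right)} = \sqrt{140 + P}$ ($A{\left(P \right)} = \sqrt{17 + \left(\left(42 + P\right) + 9^{2}\right)} = \sqrt{17 + \left(\left(42 + P\right) + 81\right)} = \sqrt{17 + \left(123 + P\right)} = \sqrt{140 + P}$)
$y = -1252276333$ ($y = \left(-29491\right) 42463 = -1252276333$)
$\frac{1}{y + A{\left(-119 \right)}} = \frac{1}{-1252276333 + \sqrt{140 - 119}} = \frac{1}{-1252276333 + \sqrt{21}}$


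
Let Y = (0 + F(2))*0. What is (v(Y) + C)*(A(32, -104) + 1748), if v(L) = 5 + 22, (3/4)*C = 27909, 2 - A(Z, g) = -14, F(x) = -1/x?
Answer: 65689596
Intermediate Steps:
A(Z, g) = 16 (A(Z, g) = 2 - 1*(-14) = 2 + 14 = 16)
C = 37212 (C = (4/3)*27909 = 37212)
Y = 0 (Y = (0 - 1/2)*0 = -1/2*0 = 0)
v(L) = 27
(v(Y) + C)*(A(32, -104) + 1748) = (27 + 37212)*(16 + 1748) = 37239*1764 = 65689596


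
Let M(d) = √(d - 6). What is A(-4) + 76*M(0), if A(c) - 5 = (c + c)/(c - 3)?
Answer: 43/7 + 76*I*√6 ≈ 6.1429 + 186.16*I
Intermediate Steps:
M(d) = √(-6 + d)
A(c) = 5 + 2*c/(-3 + c) (A(c) = 5 + (c + c)/(c - 3) = 5 + (2*c)/(-3 + c) = 5 + 2*c/(-3 + c))
A(-4) + 76*M(0) = (-15 + 7*(-4))/(-3 - 4) + 76*√(-6 + 0) = (-15 - 28)/(-7) + 76*√(-6) = -⅐*(-43) + 76*(I*√6) = 43/7 + 76*I*√6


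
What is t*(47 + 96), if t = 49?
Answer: 7007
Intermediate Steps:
t*(47 + 96) = 49*(47 + 96) = 49*143 = 7007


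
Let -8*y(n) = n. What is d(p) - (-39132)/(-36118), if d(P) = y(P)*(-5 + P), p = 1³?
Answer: -21073/36118 ≈ -0.58345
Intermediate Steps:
p = 1
y(n) = -n/8
d(P) = -P*(-5 + P)/8 (d(P) = (-P/8)*(-5 + P) = -P*(-5 + P)/8)
d(p) - (-39132)/(-36118) = (⅛)*1*(5 - 1*1) - (-39132)/(-36118) = (⅛)*1*(5 - 1) - (-39132)*(-1)/36118 = (⅛)*1*4 - 1*19566/18059 = ½ - 19566/18059 = -21073/36118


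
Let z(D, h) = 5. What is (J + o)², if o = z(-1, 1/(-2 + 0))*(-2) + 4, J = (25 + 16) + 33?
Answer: 4624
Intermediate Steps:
J = 74 (J = 41 + 33 = 74)
o = -6 (o = 5*(-2) + 4 = -10 + 4 = -6)
(J + o)² = (74 - 6)² = 68² = 4624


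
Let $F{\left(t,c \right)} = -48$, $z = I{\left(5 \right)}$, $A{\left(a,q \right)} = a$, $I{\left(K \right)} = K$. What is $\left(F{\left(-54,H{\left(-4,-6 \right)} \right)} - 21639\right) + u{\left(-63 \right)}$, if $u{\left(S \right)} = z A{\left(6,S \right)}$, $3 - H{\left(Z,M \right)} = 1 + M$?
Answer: $-21657$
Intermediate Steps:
$H{\left(Z,M \right)} = 2 - M$ ($H{\left(Z,M \right)} = 3 - \left(1 + M\right) = 2 - M$)
$z = 5$
$u{\left(S \right)} = 30$ ($u{\left(S \right)} = 5 \cdot 6 = 30$)
$\left(F{\left(-54,H{\left(-4,-6 \right)} \right)} - 21639\right) + u{\left(-63 \right)} = \left(-48 - 21639\right) + 30 = -21687 + 30 = -21657$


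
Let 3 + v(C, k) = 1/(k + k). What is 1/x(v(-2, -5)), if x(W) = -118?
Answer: -1/118 ≈ -0.0084746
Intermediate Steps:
v(C, k) = -3 + 1/(2*k) (v(C, k) = -3 + 1/(k + k) = -3 + 1/(2*k))
1/x(v(-2, -5)) = 1/(-118) = -1/118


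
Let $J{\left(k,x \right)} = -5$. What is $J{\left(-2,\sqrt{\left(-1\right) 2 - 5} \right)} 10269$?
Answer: $-51345$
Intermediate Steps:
$J{\left(-2,\sqrt{\left(-1\right) 2 - 5} \right)} 10269 = \left(-5\right) 10269 = -51345$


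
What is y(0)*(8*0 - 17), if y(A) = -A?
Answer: 0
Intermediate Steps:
y(0)*(8*0 - 17) = (-1*0)*(8*0 - 17) = 0*(0 - 17) = 0*(-17) = 0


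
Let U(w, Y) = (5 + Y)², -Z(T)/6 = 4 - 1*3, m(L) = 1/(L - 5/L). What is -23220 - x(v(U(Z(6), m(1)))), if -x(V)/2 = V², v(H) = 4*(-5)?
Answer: -22420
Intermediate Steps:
Z(T) = -6 (Z(T) = -6*(4 - 1*3) = -6*(4 - 3) = -6*1 = -6)
v(H) = -20
x(V) = -2*V²
-23220 - x(v(U(Z(6), m(1)))) = -23220 - (-2)*(-20)² = -23220 - (-2)*400 = -23220 - 1*(-800) = -23220 + 800 = -22420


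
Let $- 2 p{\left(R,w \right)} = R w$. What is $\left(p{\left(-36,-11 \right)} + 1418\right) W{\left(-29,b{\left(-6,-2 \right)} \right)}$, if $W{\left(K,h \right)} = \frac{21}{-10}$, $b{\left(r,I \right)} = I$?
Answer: $-2562$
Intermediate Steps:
$p{\left(R,w \right)} = - \frac{R w}{2}$
$W{\left(K,h \right)} = - \frac{21}{10}$ ($W{\left(K,h \right)} = 21 \left(- \frac{1}{10}\right) = - \frac{21}{10}$)
$\left(p{\left(-36,-11 \right)} + 1418\right) W{\left(-29,b{\left(-6,-2 \right)} \right)} = \left(\left(- \frac{1}{2}\right) \left(-36\right) \left(-11\right) + 1418\right) \left(- \frac{21}{10}\right) = \left(-198 + 1418\right) \left(- \frac{21}{10}\right) = 1220 \left(- \frac{21}{10}\right) = -2562$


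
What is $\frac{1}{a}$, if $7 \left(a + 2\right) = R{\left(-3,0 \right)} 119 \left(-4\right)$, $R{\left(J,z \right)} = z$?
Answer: $- \frac{1}{2} \approx -0.5$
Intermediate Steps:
$a = -2$ ($a = -2 + \frac{0 \cdot 119 \left(-4\right)}{7} = -2 + \frac{0 \left(-476\right)}{7} = -2 + \frac{1}{7} \cdot 0 = -2 + 0 = -2$)
$\frac{1}{a} = \frac{1}{-2} = - \frac{1}{2}$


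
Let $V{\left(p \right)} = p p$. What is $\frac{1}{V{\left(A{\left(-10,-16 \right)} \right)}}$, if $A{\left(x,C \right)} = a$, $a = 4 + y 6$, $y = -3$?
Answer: $\frac{1}{196} \approx 0.005102$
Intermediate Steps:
$a = -14$ ($a = 4 - 18 = -14$)
$A{\left(x,C \right)} = -14$
$V{\left(p \right)} = p^{2}$
$\frac{1}{V{\left(A{\left(-10,-16 \right)} \right)}} = \frac{1}{\left(-14\right)^{2}} = \frac{1}{196}$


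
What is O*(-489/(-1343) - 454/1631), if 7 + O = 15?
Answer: 1502696/2190433 ≈ 0.68603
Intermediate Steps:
O = 8 (O = -7 + 15 = 8)
O*(-489/(-1343) - 454/1631) = 8*(-489/(-1343) - 454/1631) = 8*(-489*(-1/1343) - 454*1/1631) = 8*(489/1343 - 454/1631) = 8*(187837/2190433) = 1502696/2190433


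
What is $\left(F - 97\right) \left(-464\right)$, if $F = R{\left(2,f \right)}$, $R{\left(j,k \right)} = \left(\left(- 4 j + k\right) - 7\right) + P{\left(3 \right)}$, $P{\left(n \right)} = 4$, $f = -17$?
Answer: $58000$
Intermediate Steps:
$R{\left(j,k \right)} = -3 + k - 4 j$ ($R{\left(j,k \right)} = \left(\left(- 4 j + k\right) - 7\right) + 4 = \left(\left(k - 4 j\right) - 7\right) + 4 = \left(-7 + k - 4 j\right) + 4 = -3 + k - 4 j$)
$F = -28$ ($F = -3 - 17 - 8 = -28$)
$\left(F - 97\right) \left(-464\right) = \left(-28 - 97\right) \left(-464\right) = \left(-125\right) \left(-464\right) = 58000$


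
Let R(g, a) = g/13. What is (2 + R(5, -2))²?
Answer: 961/169 ≈ 5.6864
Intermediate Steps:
R(g, a) = g/13 (R(g, a) = g*(1/13) = g/13)
(2 + R(5, -2))² = (2 + (1/13)*5)² = (2 + 5/13)² = (31/13)² = 961/169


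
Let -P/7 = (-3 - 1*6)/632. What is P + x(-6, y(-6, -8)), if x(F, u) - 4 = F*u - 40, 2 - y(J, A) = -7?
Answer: -56817/632 ≈ -89.900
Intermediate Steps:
y(J, A) = 9 (y(J, A) = 2 - 1*(-7) = 2 + 7 = 9)
x(F, u) = -36 + F*u (x(F, u) = 4 + (F*u - 40) = 4 + (-40 + F*u) = -36 + F*u)
P = 63/632 (P = -7*(-3 - 1*6)/632 = -7*(-3 - 6)/632 = -7*(-9)/632 = -7*(-9/632) = 63/632 ≈ 0.099684)
P + x(-6, y(-6, -8)) = 63/632 + (-36 - 6*9) = 63/632 + (-36 - 54) = 63/632 - 90 = -56817/632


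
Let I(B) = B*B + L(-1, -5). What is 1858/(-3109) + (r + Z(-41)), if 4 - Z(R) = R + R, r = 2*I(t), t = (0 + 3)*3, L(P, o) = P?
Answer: 762956/3109 ≈ 245.40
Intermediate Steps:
t = 9 (t = 3*3 = 9)
I(B) = -1 + B² (I(B) = B*B - 1 = B² - 1 = -1 + B²)
r = 160 (r = 2*(-1 + 9²) = 2*(-1 + 81) = 2*80 = 160)
Z(R) = 4 - 2*R (Z(R) = 4 - (R + R) = 4 - 2*R)
1858/(-3109) + (r + Z(-41)) = 1858/(-3109) + (160 + (4 - 2*(-41))) = 1858*(-1/3109) + (160 + (4 + 82)) = -1858/3109 + (160 + 86) = -1858/3109 + 246 = 762956/3109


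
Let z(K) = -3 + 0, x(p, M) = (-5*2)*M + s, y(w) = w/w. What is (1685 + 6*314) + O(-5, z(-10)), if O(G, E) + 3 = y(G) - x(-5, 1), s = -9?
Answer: 3586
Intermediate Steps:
y(w) = 1
x(p, M) = -9 - 10*M (x(p, M) = (-5*2)*M - 9 = -10*M - 9 = -9 - 10*M)
z(K) = -3
O(G, E) = 17 (O(G, E) = -3 + (1 - (-9 - 10*1)) = -3 + (1 - (-9 - 10)) = -3 + (1 - 1*(-19)) = -3 + (1 + 19) = -3 + 20 = 17)
(1685 + 6*314) + O(-5, z(-10)) = (1685 + 6*314) + 17 = (1685 + 1884) + 17 = 3569 + 17 = 3586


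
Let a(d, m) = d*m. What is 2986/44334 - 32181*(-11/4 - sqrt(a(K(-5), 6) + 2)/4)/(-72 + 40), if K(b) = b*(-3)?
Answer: -7846727393/2837376 - 32181*sqrt(23)/64 ≈ -5177.0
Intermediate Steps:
K(b) = -3*b
2986/44334 - 32181*(-11/4 - sqrt(a(K(-5), 6) + 2)/4)/(-72 + 40) = 2986/44334 - 32181*(-11/4 - sqrt(-3*(-5)*6 + 2)/4)/(-72 + 40) = 2986*(1/44334) - (353991/128 + 32181*sqrt(15*6 + 2)/128) = 1493/22167 - (353991/128 + 32181*sqrt(90 + 2)/128) = 1493/22167 - (353991/128 + 32181*sqrt(23)/64) = 1493/22167 - 32181*(11/128 + sqrt(23)/64) = 1493/22167 + (-353991/128 - 32181*sqrt(23)/64) = -7846727393/2837376 - 32181*sqrt(23)/64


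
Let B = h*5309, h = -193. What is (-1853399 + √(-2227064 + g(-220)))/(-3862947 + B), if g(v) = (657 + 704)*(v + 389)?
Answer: 1853399/4887584 - 9*I*√24655/4887584 ≈ 0.37921 - 0.00028914*I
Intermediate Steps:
g(v) = 529429 + 1361*v (g(v) = 1361*(389 + v) = 529429 + 1361*v)
B = -1024637 (B = -193*5309 = -1024637)
(-1853399 + √(-2227064 + g(-220)))/(-3862947 + B) = (-1853399 + √(-2227064 + (529429 + 1361*(-220))))/(-3862947 - 1024637) = (-1853399 + √(-2227064 + (529429 - 299420)))/(-4887584) = (-1853399 + √(-2227064 + 230009))*(-1/4887584) = (-1853399 + √(-1997055))*(-1/4887584) = (-1853399 + 9*I*√24655)*(-1/4887584) = 1853399/4887584 - 9*I*√24655/4887584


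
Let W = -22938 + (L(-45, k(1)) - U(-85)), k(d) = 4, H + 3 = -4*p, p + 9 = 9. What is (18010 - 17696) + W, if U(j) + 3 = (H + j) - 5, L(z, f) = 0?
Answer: -22528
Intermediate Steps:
p = 0 (p = -9 + 9 = 0)
H = -3 (H = -3 - 4*0 = -3 + 0 = -3)
U(j) = -11 + j (U(j) = -3 + ((-3 + j) - 5) = -3 + (-8 + j) = -11 + j)
W = -22842 (W = -22938 + (0 - (-11 - 85)) = -22938 + (0 - 1*(-96)) = -22938 + (0 + 96) = -22938 + 96 = -22842)
(18010 - 17696) + W = (18010 - 17696) - 22842 = 314 - 22842 = -22528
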